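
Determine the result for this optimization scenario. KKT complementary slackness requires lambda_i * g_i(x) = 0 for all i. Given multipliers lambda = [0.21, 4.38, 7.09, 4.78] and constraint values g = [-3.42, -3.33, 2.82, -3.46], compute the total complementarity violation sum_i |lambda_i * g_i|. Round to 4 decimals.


KKT complementary slackness check:
lambda_1 * g_1 = 0.21 * -3.42 = -0.7182
lambda_2 * g_2 = 4.38 * -3.33 = -14.5854
lambda_3 * g_3 = 7.09 * 2.82 = 19.9938
lambda_4 * g_4 = 4.78 * -3.46 = -16.5388
Total violation = 0.7182 + 14.5854 + 19.9938 + 16.5388 = 51.8362


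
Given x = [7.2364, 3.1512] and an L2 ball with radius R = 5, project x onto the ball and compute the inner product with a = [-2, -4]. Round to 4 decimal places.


Step 1: Compute ||x|| (intermediates to 6 decimals).
||x|| = sqrt(7.2364^2 + 3.1512^2) = 7.892753
Step 2: Project.
Since ||x|| > R, scale = R/||x|| = 5/7.892753 = 0.633493, proj(x) = scale * x
proj(x) = [4.584209, 1.996263]
Step 3: Dot product.
a^T * proj(x) = -2*4.584209 - 4*1.996263 = -17.1535


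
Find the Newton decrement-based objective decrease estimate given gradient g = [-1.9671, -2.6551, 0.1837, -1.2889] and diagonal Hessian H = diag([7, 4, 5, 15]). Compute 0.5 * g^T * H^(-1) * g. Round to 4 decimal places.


Step 1: H is diagonal, so H^(-1) * g = [-0.281, -0.6638, 0.0367, -0.0859].
Step 2: g^T H^(-1) g = sum_i g_i^2 / H_ii
  = (-1.9671)^2/7 + (-2.6551)^2/4 + (0.1837)^2/5 + (-1.2889)^2/15
  = 0.5528 + 1.7624 + 0.0067 + 0.1108 = 2.4327
Step 3: Objective decrease = 0.5 * g^T H^(-1) g = 1.2163


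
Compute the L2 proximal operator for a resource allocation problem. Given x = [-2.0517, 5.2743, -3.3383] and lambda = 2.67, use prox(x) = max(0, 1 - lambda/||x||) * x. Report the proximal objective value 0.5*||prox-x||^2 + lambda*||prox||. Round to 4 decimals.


Step 1: Compute ||x||.
||x|| = 6.5705
Step 2: Compute scaling factor.
scale = max(0, 1 - 2.67/6.5705) = 0.5936
Step 3: prox(x) = [-1.218, 3.131, -1.9818]
||prox(x)|| = 3.9005
Step 4: Proximal objective.
0.5*||prox-x||^2 = 3.5645
lambda*||prox|| = 10.4143
Total = 13.9789


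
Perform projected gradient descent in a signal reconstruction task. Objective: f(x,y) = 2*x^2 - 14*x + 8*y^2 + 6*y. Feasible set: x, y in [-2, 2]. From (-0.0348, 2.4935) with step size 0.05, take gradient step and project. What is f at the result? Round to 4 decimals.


Step 1: Compute gradient at (-0.0348, 2.4935).
grad_x = 2*2*-0.0348 - 14 = -14.1392
grad_y = 2*8*2.4935 + 6 = 45.896
Step 2: Gradient step.
x_raw = -0.0348 - 0.05*-14.1392 = 0.6722
y_raw = 2.4935 - 0.05*45.896 = 0.1987
Step 3: Project onto [-2, 2].
x_proj = clip(0.6722) = 0.6722
y_proj = clip(0.1987) = 0.1987
Step 4: Evaluate f.
f(0.6722, 0.1987) = -6.9986


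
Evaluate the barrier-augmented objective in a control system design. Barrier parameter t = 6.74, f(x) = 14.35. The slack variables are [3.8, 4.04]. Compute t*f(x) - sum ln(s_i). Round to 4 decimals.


Step 1: Compute log-barrier.
ln values: [1.335, 1.3962]
phi = -(1.335 + 1.3962) = -2.7312
Step 2: Compute augmented objective.
t*f(x) = 6.74*14.35 = 96.719
Total = 96.719 - 2.7312 = 93.9878


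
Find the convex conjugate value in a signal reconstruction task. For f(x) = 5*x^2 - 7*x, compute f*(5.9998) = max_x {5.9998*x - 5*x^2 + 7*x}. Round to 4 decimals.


f*(y) = sup_x {y*x - a*x^2 - b*x} = sup_x {(y-b)*x - a*x^2}
FOC: (y - b) - 2a*x = 0 => x* = (y - b)/(2a)
x* = (5.9998 + 7)/(2*5) = 1.3
f*(5.9998) = (y-b)^2/(4a) = (5.9998 + 7)^2/(4*5)
= 168.9948/20 = 8.4497


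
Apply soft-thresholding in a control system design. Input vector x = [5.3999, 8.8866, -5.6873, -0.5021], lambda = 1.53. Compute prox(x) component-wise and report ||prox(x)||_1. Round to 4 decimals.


Soft-thresholding with lambda = 1.53:
prox(5.3999) = sign(5.3999)*max(|5.3999| - 1.53, 0) = 3.8699
prox(8.8866) = sign(8.8866)*max(|8.8866| - 1.53, 0) = 7.3566
prox(-5.6873) = sign(-5.6873)*max(|-5.6873| - 1.53, 0) = -4.1573
prox(-0.5021) = sign(-0.5021)*max(|-0.5021| - 1.53, 0) = 0.0
prox(x) = [3.8699, 7.3566, -4.1573, 0.0]
||prox(x)||_1 = 3.8699 + 7.3566 + 4.1573 + 0.0 = 15.3838


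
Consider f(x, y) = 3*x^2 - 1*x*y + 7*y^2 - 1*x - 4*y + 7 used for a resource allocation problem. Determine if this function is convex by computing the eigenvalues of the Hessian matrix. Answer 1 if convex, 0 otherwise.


The Hessian of f(x,y) = 3*x^2 - 1*x*y + 7*y^2 - 1*x - 4*y + 7 is:
H = [[6, -1], [-1, 14]]
Trace = 6 + 14 = 20
Determinant = 6*14 - (-1)^2 = 83
Discriminant = (20)^2 - 4*83 = 68.0
Eigenvalues: lambda_1 = 5.8769, lambda_2 = 14.1231
The function is convex.

1


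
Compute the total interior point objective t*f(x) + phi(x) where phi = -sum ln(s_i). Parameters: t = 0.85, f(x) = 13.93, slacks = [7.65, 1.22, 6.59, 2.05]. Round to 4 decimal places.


Step 1: Compute log-barrier.
ln values: [2.0347, 0.1989, 1.8856, 0.7178]
phi = -(2.0347 + 0.1989 + 1.8856 + 0.7178) = -4.8369
Step 2: Compute augmented objective.
t*f(x) = 0.85*13.93 = 11.8405
Total = 11.8405 - 4.8369 = 7.0036


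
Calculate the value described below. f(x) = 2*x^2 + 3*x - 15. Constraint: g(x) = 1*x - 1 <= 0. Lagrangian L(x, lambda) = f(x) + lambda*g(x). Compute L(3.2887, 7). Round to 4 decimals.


Step 1: Evaluate f(x).
f(3.2887) = 2*3.2887^2 + 3*3.2887 - 15 = 16.4972
Step 2: Evaluate g(x).
g(3.2887) = 1*3.2887 - 1 = 2.2887
Step 3: Compute Lagrangian.
L = 16.4972 + 7*2.2887 = 32.5181


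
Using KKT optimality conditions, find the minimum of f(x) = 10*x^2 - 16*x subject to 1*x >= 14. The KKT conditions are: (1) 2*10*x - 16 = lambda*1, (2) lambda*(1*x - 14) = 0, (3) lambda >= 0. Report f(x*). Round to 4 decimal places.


Step 1: Try lambda = 0 (constraint inactive).
x_unc = 16/(2*10) = 0.8
Check: 1*0.8 = 0.8 < 14 -- violated!
Step 2: Constraint must be active: 1*x = 14
x* = 14/1 = 14.0
lambda = (2*10*14.0 - 16)/1 = 264.0
Step 3: Compute optimal value.
f(x*) = 10*14.0^2 - 16*14.0 = 1736.0


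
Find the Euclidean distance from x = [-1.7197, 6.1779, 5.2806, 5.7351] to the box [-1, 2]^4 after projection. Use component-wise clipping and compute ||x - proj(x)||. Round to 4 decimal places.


Project each component onto [-1, 2].
clip(-1.7197) = -1.0, clip(6.1779) = 2.0, clip(5.2806) = 2.0, clip(5.7351) = 2.0
Projection = [-1.0, 2.0, 2.0, 2.0]
Squared diffs: [0.518, 17.4548, 10.7623, 13.951]
Distance = sqrt(42.6861) = 6.5335


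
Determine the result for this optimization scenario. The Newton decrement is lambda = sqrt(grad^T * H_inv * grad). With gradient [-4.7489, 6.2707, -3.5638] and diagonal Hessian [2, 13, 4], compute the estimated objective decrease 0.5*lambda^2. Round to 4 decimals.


Step 1: H is diagonal, so H^(-1) * g = [-2.3745, 0.4824, -0.891].
Step 2: g^T H^(-1) g = sum_i g_i^2 / H_ii
  = (-4.7489)^2/2 + (6.2707)^2/13 + (-3.5638)^2/4
  = 11.276 + 3.0247 + 3.1752 = 17.4759
Step 3: Objective decrease = 0.5 * g^T H^(-1) g = 8.738


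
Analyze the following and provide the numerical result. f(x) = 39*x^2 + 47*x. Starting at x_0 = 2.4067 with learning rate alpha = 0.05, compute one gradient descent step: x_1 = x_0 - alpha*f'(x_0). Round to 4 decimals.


We compute the gradient at x_0 and apply the update.
f'(x) = 78*x + 47
f'(2.4067) = 78*2.4067 + 47 = 234.7226
x_1 = 2.4067 - 0.05*234.7226 = -9.3294


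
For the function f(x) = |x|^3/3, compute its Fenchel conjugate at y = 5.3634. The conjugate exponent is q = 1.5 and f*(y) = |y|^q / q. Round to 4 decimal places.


The conjugate exponent q satisfies 1/p + 1/q = 1.
p = 3, so q = 3/(3 - 1) = 1.5
|y|^q = 5.3634^1.5 = 12.4211
f*(5.3634) = 12.4211 / 1.5 = 8.2807


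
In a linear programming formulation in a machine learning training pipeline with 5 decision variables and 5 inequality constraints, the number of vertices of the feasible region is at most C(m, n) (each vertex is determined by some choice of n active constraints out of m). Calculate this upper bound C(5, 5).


Each vertex corresponds to some choice of n active constraints out of m, so the number of vertices is at most C(m, n) = m! / (n!(m-n)!).
m = 5, n = 5
Numerator: 5 * 4 * 3 * 2 * 1
Denominator: 5! = 120
C(5, 5) = 1


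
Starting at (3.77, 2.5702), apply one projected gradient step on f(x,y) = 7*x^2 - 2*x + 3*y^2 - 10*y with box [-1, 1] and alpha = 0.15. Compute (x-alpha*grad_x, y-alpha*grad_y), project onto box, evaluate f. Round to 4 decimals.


Step 1: Compute gradient at (3.77, 2.5702).
grad_x = 2*7*3.77 - 2 = 50.78
grad_y = 2*3*2.5702 - 10 = 5.4212
Step 2: Gradient step.
x_raw = 3.77 - 0.15*50.78 = -3.847
y_raw = 2.5702 - 0.15*5.4212 = 1.757
Step 3: Project onto [-1, 1].
x_proj = clip(-3.847) = -1.0
y_proj = clip(1.757) = 1.0
Step 4: Evaluate f.
f(-1.0, 1.0) = 2.0


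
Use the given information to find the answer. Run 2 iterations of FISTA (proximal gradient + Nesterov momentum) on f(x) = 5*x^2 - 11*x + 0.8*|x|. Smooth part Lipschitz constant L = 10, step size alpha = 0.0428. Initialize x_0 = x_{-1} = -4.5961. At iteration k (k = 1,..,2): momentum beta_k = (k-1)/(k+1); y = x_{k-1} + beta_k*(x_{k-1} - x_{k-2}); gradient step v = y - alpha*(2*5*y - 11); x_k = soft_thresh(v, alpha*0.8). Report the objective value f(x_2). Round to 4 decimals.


FISTA on f(x) = 5*x^2 - 11*x + 0.8*|x|
L = 10, alpha = 0.0428
Iteration 1: beta = 0.0, y = -4.5961 + 0.0*(-4.5961 + 4.5961) = -4.5961
  grad(y) = -56.961, v = y - alpha*grad = -2.1582
  prox(v) = soft_thresh(-2.1582, 0.0342) = -2.1239
Iteration 2: beta = 0.3333, y = -2.1239 + 0.3333*(-2.1239 + 4.5961) = -1.2999
  grad(y) = -23.9987, v = y - alpha*grad = -0.2727
  prox(v) = soft_thresh(-0.2727, 0.0342) = -0.2385
f(x_2) = 5*(-0.2385)^2 - 11*(-0.2385) + 0.8*|-0.2385| = 3.0985


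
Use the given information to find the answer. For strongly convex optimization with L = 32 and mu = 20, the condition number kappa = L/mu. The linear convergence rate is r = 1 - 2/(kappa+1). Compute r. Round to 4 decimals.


Step 1: Compute the condition number.
kappa = L/mu = 32/20 = 1.6
Step 2: Compute the convergence rate.
r = 1 - 2/(kappa + 1) = 1 - 2*mu/(L + mu) = (L - mu)/(L + mu) = 12/52 = 0.2308


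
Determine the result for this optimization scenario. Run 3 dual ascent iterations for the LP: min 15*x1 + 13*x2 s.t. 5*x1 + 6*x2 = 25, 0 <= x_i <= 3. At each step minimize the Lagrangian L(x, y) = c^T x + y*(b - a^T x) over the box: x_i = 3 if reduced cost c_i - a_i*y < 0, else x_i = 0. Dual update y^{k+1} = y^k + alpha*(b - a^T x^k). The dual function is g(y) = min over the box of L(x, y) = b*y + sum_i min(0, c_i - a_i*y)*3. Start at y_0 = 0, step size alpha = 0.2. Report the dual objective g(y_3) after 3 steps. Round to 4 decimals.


Dual ascent for LP: min 15*x1 + 13*x2, 5*x1 + 6*x2 = 25, 0 <= x_i <= 3
Step 1: y^k = 0.0, reduced costs: (15.0, 13.0)
  x^k = (0.0, 0.0), subgradient = b - a^T x = 25.0
  y^{k+1} = 0.0 + 0.2*25.0 = 5.0
Step 2: y^k = 5.0, reduced costs: (-10.0, -17.0)
  x^k = (3.0, 3.0), subgradient = b - a^T x = -8.0
  y^{k+1} = 5.0 + 0.2*-8.0 = 3.4
Step 3: y^k = 3.4, reduced costs: (-2.0, -7.4)
  x^k = (3.0, 3.0), subgradient = b - a^T x = -8.0
  y^{k+1} = 3.4 + 0.2*-8.0 = 1.8
Dual objective at y_3 = 1.8: reduced costs (6.0, 2.2), box minimizer x = (0.0, 0.0)
g(y_3) = b*y + (c1 - a1*y)*x1 + (c2 - a2*y)*x2 = 25*1.8 + 6.0*0.0 + 2.2*0.0 = 45.0 + 0.0 + 0.0 = 45.0


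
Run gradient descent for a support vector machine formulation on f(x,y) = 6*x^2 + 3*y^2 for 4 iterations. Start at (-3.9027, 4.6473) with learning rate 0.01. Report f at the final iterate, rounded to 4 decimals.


Gradient descent on f(x,y) = 6*x^2 + 3*y^2.
Starting point: (-3.9027, 4.6473), alpha = 0.01
Step 1: grad_x = 2*6*-3.9027 = -46.8324, grad_y = 2*3*4.6473 = 27.8838
  x_1 = -3.9027 - 0.01*-46.8324 = -3.4344
  y_1 = 4.6473 - 0.01*27.8838 = 4.3685
Step 2: grad_x = 2*6*-3.4344 = -41.2125, grad_y = 2*3*4.3685 = 26.2108
  x_2 = -3.4344 - 0.01*-41.2125 = -3.0223
  y_2 = 4.3685 - 0.01*26.2108 = 4.1064
Step 3: grad_x = 2*6*-3.0223 = -36.267, grad_y = 2*3*4.1064 = 24.6381
  x_3 = -3.0223 - 0.01*-36.267 = -2.6596
  y_3 = 4.1064 - 0.01*24.6381 = 3.86
Step 4: grad_x = 2*6*-2.6596 = -31.915, grad_y = 2*3*3.86 = 23.1598
  x_4 = -2.6596 - 0.01*-31.915 = -2.3404
  y_4 = 3.86 - 0.01*23.1598 = 3.6284
f(-2.3404, 3.6284) = 6*(-2.3404)^2 + 3*3.6284^2 = 72.361


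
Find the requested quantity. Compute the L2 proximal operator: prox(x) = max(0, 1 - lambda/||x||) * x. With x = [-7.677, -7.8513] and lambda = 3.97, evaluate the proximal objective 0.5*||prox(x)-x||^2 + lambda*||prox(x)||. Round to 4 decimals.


Step 1: Compute ||x||.
||x|| = 10.9809
Step 2: Compute scaling factor.
scale = max(0, 1 - 3.97/10.9809) = 0.6385
Step 3: prox(x) = [-4.9015, -5.0128]
||prox(x)|| = 7.0109
Step 4: Proximal objective.
0.5*||prox-x||^2 = 7.8805
lambda*||prox|| = 27.8333
Total = 35.7136


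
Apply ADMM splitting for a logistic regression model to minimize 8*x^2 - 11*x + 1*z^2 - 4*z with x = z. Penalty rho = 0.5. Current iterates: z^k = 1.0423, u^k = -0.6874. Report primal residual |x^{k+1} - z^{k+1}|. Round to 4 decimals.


ADMM iteration with rho = 0.5, z^k = 1.0423, u^k = -0.6874
Step 1: x-update.
Minimize 8*x^2 - 11*x + (0.5/2)*(x - 1.0423 - 0.6874)^2
FOC: (2*8 + 0.5)*x = 11 + 0.5*(1.0423 + 0.6874)
x^{k+1} = 0.7191
Step 2: z-update.
Minimize 1*z^2 - 4*z + (0.5/2)*(0.7191 - z - 0.6874)^2
FOC: (2*1 + 0.5)*z = 4 + 0.5*(0.7191 - 0.6874)
z^{k+1} = 1.6063
Step 3: u-update.
u^{k+1} = -0.6874 + 0.7191 - 1.6063 = -1.5747
Step 4: Primal residual = |0.7191 - 1.6063| = 0.8873


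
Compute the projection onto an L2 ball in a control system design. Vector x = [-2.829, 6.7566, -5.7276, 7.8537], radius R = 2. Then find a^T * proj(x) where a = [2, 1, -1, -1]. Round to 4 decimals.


Step 1: Compute ||x|| (intermediates to 6 decimals).
||x|| = sqrt((-2.829)^2 + 6.7566^2 + (-5.7276)^2 + 7.8537^2) = 12.171314
Step 2: Project.
Since ||x|| > R, scale = R/||x|| = 2/12.171314 = 0.164321, proj(x) = scale * x
proj(x) = [-0.464864, 1.110251, -0.941165, 1.290528]
Step 3: Dot product.
a^T * proj(x) = 2*(-0.464864) + 1*1.110251 - 1*(-0.941165) - 1*1.290528 = -0.1688


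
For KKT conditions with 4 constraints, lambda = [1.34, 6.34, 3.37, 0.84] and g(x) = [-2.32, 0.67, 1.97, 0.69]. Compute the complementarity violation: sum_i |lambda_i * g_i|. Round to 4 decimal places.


KKT complementary slackness check:
lambda_1 * g_1 = 1.34 * -2.32 = -3.1088
lambda_2 * g_2 = 6.34 * 0.67 = 4.2478
lambda_3 * g_3 = 3.37 * 1.97 = 6.6389
lambda_4 * g_4 = 0.84 * 0.69 = 0.5796
Total violation = 3.1088 + 4.2478 + 6.6389 + 0.5796 = 14.5751


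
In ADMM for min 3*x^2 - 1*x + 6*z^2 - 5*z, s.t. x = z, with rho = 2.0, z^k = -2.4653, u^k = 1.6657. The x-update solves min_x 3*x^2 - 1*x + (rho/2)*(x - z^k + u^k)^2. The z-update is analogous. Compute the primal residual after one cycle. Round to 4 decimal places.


ADMM iteration with rho = 2.0, z^k = -2.4653, u^k = 1.6657
Step 1: x-update.
Minimize 3*x^2 - 1*x + (2.0/2)*(x + 2.4653 + 1.6657)^2
FOC: (2*3 + 2.0)*x = 1 + 2.0*(-2.4653 - 1.6657)
x^{k+1} = -0.9078
Step 2: z-update.
Minimize 6*z^2 - 5*z + (2.0/2)*(-0.9078 - z + 1.6657)^2
FOC: (2*6 + 2.0)*z = 5 + 2.0*(-0.9078 + 1.6657)
z^{k+1} = 0.4654
Step 3: u-update.
u^{k+1} = 1.6657 - 0.9078 - 0.4654 = 0.2925
Step 4: Primal residual = |-0.9078 - 0.4654| = 1.3732


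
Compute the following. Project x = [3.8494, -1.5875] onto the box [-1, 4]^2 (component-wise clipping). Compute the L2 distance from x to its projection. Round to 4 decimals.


Project each component onto [-1, 4].
clip(3.8494) = 3.8494, clip(-1.5875) = -1.0
Projection = [3.8494, -1.0]
Squared diffs: [0.0, 0.3452]
Distance = sqrt(0.3452) = 0.5875


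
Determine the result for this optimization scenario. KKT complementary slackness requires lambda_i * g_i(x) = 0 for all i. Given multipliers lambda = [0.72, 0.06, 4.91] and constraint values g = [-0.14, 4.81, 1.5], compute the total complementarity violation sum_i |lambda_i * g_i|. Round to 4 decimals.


KKT complementary slackness check:
lambda_1 * g_1 = 0.72 * -0.14 = -0.1008
lambda_2 * g_2 = 0.06 * 4.81 = 0.2886
lambda_3 * g_3 = 4.91 * 1.5 = 7.365
Total violation = 0.1008 + 0.2886 + 7.365 = 7.7544


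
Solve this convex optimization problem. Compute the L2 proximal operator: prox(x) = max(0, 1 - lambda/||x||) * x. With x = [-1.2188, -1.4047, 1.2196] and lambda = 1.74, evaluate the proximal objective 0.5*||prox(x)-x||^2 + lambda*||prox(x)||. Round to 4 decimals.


Step 1: Compute ||x||.
||x|| = 2.224
Step 2: Compute scaling factor.
scale = max(0, 1 - 1.74/2.224) = 0.2176
Step 3: prox(x) = [-0.2652, -0.3057, 0.2654]
||prox(x)|| = 0.484
Step 4: Proximal objective.
0.5*||prox-x||^2 = 1.5138
lambda*||prox|| = 0.8422
Total = 2.3559


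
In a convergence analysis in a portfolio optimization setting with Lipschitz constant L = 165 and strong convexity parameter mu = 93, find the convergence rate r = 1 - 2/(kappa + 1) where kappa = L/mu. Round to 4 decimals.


Step 1: Compute the condition number.
kappa = L/mu = 165/93 = 1.7742
Step 2: Compute the convergence rate.
r = 1 - 2/(kappa + 1) = 1 - 2*mu/(L + mu) = (L - mu)/(L + mu) = 72/258 = 0.2791


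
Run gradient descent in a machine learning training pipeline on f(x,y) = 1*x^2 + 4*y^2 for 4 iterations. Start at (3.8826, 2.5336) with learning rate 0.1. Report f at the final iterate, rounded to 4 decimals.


Gradient descent on f(x,y) = 1*x^2 + 4*y^2.
Starting point: (3.8826, 2.5336), alpha = 0.1
Step 1: grad_x = 2*1*3.8826 = 7.7652, grad_y = 2*4*2.5336 = 20.2688
  x_1 = 3.8826 - 0.1*7.7652 = 3.1061
  y_1 = 2.5336 - 0.1*20.2688 = 0.5067
Step 2: grad_x = 2*1*3.1061 = 6.2122, grad_y = 2*4*0.5067 = 4.0538
  x_2 = 3.1061 - 0.1*6.2122 = 2.4849
  y_2 = 0.5067 - 0.1*4.0538 = 0.1013
Step 3: grad_x = 2*1*2.4849 = 4.9697, grad_y = 2*4*0.1013 = 0.8108
  x_3 = 2.4849 - 0.1*4.9697 = 1.9879
  y_3 = 0.1013 - 0.1*0.8108 = 0.0203
Step 4: grad_x = 2*1*1.9879 = 3.9758, grad_y = 2*4*0.0203 = 0.1622
  x_4 = 1.9879 - 0.1*3.9758 = 1.5903
  y_4 = 0.0203 - 0.1*0.1622 = 0.0041
f(1.5903, 0.0041) = 1*1.5903^2 + 4*0.0041^2 = 2.5292


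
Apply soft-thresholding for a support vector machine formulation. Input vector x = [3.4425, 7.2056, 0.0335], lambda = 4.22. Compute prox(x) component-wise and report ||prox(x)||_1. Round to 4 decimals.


Soft-thresholding with lambda = 4.22:
prox(3.4425) = sign(3.4425)*max(|3.4425| - 4.22, 0) = 0.0
prox(7.2056) = sign(7.2056)*max(|7.2056| - 4.22, 0) = 2.9856
prox(0.0335) = sign(0.0335)*max(|0.0335| - 4.22, 0) = 0.0
prox(x) = [0.0, 2.9856, 0.0]
||prox(x)||_1 = 0.0 + 2.9856 + 0.0 = 2.9856


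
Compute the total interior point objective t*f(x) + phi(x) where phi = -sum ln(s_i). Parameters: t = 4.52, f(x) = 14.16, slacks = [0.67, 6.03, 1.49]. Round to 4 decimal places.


Step 1: Compute log-barrier.
ln values: [-0.4005, 1.7967, 0.3988]
phi = -(-0.4005 + 1.7967 + 0.3988) = -1.795
Step 2: Compute augmented objective.
t*f(x) = 4.52*14.16 = 64.0032
Total = 64.0032 - 1.795 = 62.2082


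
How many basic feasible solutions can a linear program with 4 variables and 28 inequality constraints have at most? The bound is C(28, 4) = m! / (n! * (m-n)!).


Each vertex corresponds to some choice of n active constraints out of m, so the number of vertices is at most C(m, n) = m! / (n!(m-n)!).
m = 28, n = 4
Numerator: 28 * 27 * 26 * 25
Denominator: 4! = 24
C(28, 4) = 20475


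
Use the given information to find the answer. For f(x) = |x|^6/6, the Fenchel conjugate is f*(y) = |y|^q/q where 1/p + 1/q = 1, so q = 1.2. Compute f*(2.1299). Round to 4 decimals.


The conjugate exponent q satisfies 1/p + 1/q = 1.
p = 6, so q = 6/(6 - 1) = 1.2
|y|^q = 2.1299^1.2 = 2.4776
f*(2.1299) = 2.4776 / 1.2 = 2.0647


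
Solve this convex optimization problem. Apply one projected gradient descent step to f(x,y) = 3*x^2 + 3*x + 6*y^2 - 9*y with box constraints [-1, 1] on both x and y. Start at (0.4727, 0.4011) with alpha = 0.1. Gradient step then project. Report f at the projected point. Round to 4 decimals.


Step 1: Compute gradient at (0.4727, 0.4011).
grad_x = 2*3*0.4727 + 3 = 5.8362
grad_y = 2*6*0.4011 - 9 = -4.1868
Step 2: Gradient step.
x_raw = 0.4727 - 0.1*5.8362 = -0.1109
y_raw = 0.4011 - 0.1*-4.1868 = 0.8198
Step 3: Project onto [-1, 1].
x_proj = clip(-0.1109) = -0.1109
y_proj = clip(0.8198) = 0.8198
Step 4: Evaluate f.
f(-0.1109, 0.8198) = -3.6416


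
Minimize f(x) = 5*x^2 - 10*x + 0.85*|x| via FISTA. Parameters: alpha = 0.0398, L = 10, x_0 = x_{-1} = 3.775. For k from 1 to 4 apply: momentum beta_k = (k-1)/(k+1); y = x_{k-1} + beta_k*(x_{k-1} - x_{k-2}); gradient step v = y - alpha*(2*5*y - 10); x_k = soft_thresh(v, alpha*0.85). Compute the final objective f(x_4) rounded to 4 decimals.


FISTA on f(x) = 5*x^2 - 10*x + 0.85*|x|
L = 10, alpha = 0.0398
Iteration 1: beta = 0.0, y = 3.775 + 0.0*(3.775 - 3.775) = 3.775
  grad(y) = 27.75, v = y - alpha*grad = 2.6706
  prox(v) = soft_thresh(2.6706, 0.0338) = 2.6367
Iteration 2: beta = 0.3333, y = 2.6367 + 0.3333*(2.6367 - 3.775) = 2.2573
  grad(y) = 12.5729, v = y - alpha*grad = 1.7569
  prox(v) = soft_thresh(1.7569, 0.0338) = 1.7231
Iteration 3: beta = 0.5, y = 1.7231 + 0.5*(1.7231 - 2.6367) = 1.2662
  grad(y) = 2.6623, v = y - alpha*grad = 1.1603
  prox(v) = soft_thresh(1.1603, 0.0338) = 1.1264
Iteration 4: beta = 0.6, y = 1.1264 + 0.6*(1.1264 - 1.7231) = 0.7685
  grad(y) = -2.3153, v = y - alpha*grad = 0.8606
  prox(v) = soft_thresh(0.8606, 0.0338) = 0.8268
f(x_4) = 5*0.8268^2 - 10*0.8268 + 0.85*|0.8268| = -4.1472


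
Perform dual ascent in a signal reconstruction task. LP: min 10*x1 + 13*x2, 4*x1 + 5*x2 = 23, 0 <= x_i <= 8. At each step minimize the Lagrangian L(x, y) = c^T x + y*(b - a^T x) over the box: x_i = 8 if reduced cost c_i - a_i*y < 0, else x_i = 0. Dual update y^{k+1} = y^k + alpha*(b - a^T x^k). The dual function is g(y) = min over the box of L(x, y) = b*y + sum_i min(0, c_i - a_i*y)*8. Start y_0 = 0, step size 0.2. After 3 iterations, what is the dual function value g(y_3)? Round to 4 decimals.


Dual ascent for LP: min 10*x1 + 13*x2, 4*x1 + 5*x2 = 23, 0 <= x_i <= 8
Step 1: y^k = 0.0, reduced costs: (10.0, 13.0)
  x^k = (0.0, 0.0), subgradient = b - a^T x = 23.0
  y^{k+1} = 0.0 + 0.2*23.0 = 4.6
Step 2: y^k = 4.6, reduced costs: (-8.4, -10.0)
  x^k = (8.0, 8.0), subgradient = b - a^T x = -49.0
  y^{k+1} = 4.6 + 0.2*-49.0 = -5.2
Step 3: y^k = -5.2, reduced costs: (30.8, 39.0)
  x^k = (0.0, 0.0), subgradient = b - a^T x = 23.0
  y^{k+1} = -5.2 + 0.2*23.0 = -0.6
Dual objective at y_3 = -0.6: reduced costs (12.4, 16.0), box minimizer x = (0.0, 0.0)
g(y_3) = b*y + (c1 - a1*y)*x1 + (c2 - a2*y)*x2 = 23*(-0.6) + 12.4*0.0 + 16.0*0.0 = -13.8 + 0.0 + 0.0 = -13.8


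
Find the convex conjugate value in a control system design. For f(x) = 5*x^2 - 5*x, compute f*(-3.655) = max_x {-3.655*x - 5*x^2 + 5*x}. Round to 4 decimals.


f*(y) = sup_x {y*x - a*x^2 - b*x} = sup_x {(y-b)*x - a*x^2}
FOC: (y - b) - 2a*x = 0 => x* = (y - b)/(2a)
x* = (-3.655 + 5)/(2*5) = 0.1345
f*(-3.655) = (y-b)^2/(4a) = (-3.655 + 5)^2/(4*5)
= 1.809/20 = 0.0905


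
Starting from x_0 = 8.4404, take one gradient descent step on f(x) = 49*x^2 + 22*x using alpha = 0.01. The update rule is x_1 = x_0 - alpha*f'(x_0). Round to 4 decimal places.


We compute the gradient at x_0 and apply the update.
f'(x) = 98*x + 22
f'(8.4404) = 98*8.4404 + 22 = 849.1592
x_1 = 8.4404 - 0.01*849.1592 = -0.0512


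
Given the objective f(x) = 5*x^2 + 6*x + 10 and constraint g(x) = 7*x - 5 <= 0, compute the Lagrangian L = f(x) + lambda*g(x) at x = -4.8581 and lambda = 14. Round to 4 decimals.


Step 1: Evaluate f(x).
f(-4.8581) = 5*(-4.8581)^2 + 6*(-4.8581) + 10 = 98.8571
Step 2: Evaluate g(x).
g(-4.8581) = 7*-4.8581 - 5 = -39.0067
Step 3: Compute Lagrangian.
L = 98.8571 + 14*-39.0067 = -447.2367


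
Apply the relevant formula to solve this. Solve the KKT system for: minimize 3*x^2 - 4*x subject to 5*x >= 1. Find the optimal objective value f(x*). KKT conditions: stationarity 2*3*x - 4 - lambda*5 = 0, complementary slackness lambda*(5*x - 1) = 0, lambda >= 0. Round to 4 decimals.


Step 1: Try lambda = 0 (constraint inactive).
Stationarity: 2*3*x - 4 = 0
x* = 4/(2*3) = 2/3 = 0.6667 (rounded; the exact value 2/3 is used below)
Check constraint: 5*0.6667 = 3.3335 >= 1 -- satisfied.
Step 2: Compute optimal value.
f(x*) = 3*(2/3)^2 - 4*(2/3) = -1.3333


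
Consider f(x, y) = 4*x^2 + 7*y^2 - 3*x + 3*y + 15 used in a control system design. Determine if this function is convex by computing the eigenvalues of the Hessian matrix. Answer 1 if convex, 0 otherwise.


The Hessian of f(x,y) = 4*x^2 + 7*y^2 - 3*x + 3*y + 15 is:
H = [[8, 0], [0, 14]]
Trace = 8 + 14 = 22
Determinant = 8*14 - (0)^2 = 112
Discriminant = (22)^2 - 4*112 = 36.0
Eigenvalues: lambda_1 = 8.0, lambda_2 = 14.0
The function is convex.

1


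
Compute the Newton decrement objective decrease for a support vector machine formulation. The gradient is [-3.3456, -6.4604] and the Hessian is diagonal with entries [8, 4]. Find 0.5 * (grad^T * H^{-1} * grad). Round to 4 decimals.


Step 1: H is diagonal, so H^(-1) * g = [-0.4182, -1.6151].
Step 2: g^T H^(-1) g = sum_i g_i^2 / H_ii
  = (-3.3456)^2/8 + (-6.4604)^2/4
  = 1.3991 + 10.4342 = 11.8333
Step 3: Objective decrease = 0.5 * g^T H^(-1) g = 5.9167


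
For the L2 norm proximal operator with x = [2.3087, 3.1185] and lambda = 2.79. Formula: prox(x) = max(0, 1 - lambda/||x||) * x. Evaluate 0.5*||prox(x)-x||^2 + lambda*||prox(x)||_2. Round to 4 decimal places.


Step 1: Compute ||x||.
||x|| = 3.8801
Step 2: Compute scaling factor.
scale = max(0, 1 - 2.79/3.8801) = 0.2809
Step 3: prox(x) = [0.6486, 0.8761]
||prox(x)|| = 1.0901
Step 4: Proximal objective.
0.5*||prox-x||^2 = 3.8921
lambda*||prox|| = 3.0414
Total = 6.9334


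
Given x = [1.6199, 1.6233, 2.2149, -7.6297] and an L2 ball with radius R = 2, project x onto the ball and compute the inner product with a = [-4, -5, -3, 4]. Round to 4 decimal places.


Step 1: Compute ||x|| (intermediates to 6 decimals).
||x|| = sqrt(1.6199^2 + 1.6233^2 + 2.2149^2 + (-7.6297)^2) = 8.269056
Step 2: Project.
Since ||x|| > R, scale = R/||x|| = 2/8.269056 = 0.241866, proj(x) = scale * x
proj(x) = [0.391799, 0.392621, 0.535709, -1.845365]
Step 3: Dot product.
a^T * proj(x) = -4*0.391799 - 5*0.392621 - 3*0.535709 + 4*(-1.845365) = -12.5189


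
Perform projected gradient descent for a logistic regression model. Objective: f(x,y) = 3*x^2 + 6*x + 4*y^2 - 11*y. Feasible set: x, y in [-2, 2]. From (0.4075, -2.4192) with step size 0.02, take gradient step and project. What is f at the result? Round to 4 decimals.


Step 1: Compute gradient at (0.4075, -2.4192).
grad_x = 2*3*0.4075 + 6 = 8.445
grad_y = 2*4*-2.4192 - 11 = -30.3536
Step 2: Gradient step.
x_raw = 0.4075 - 0.02*8.445 = 0.2386
y_raw = -2.4192 - 0.02*-30.3536 = -1.8121
Step 3: Project onto [-2, 2].
x_proj = clip(0.2386) = 0.2386
y_proj = clip(-1.8121) = -1.8121
Step 4: Evaluate f.
f(0.2386, -1.8121) = 34.671


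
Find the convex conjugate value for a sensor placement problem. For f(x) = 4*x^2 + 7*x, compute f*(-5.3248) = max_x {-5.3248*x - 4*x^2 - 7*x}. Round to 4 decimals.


f*(y) = sup_x {y*x - a*x^2 - b*x} = sup_x {(y-b)*x - a*x^2}
FOC: (y - b) - 2a*x = 0 => x* = (y - b)/(2a)
x* = (-5.3248 - 7)/(2*4) = -1.5406
f*(-5.3248) = (y-b)^2/(4a) = (-5.3248 - 7)^2/(4*4)
= 151.9007/16 = 9.4938


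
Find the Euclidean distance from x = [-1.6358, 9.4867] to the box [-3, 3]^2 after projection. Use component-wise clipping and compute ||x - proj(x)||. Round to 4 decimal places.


Project each component onto [-3, 3].
clip(-1.6358) = -1.6358, clip(9.4867) = 3.0
Projection = [-1.6358, 3.0]
Squared diffs: [0.0, 42.0773]
Distance = sqrt(42.0773) = 6.4867


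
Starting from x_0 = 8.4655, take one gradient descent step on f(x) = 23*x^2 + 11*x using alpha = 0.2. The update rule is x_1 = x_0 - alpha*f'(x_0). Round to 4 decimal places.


We compute the gradient at x_0 and apply the update.
f'(x) = 46*x + 11
f'(8.4655) = 46*8.4655 + 11 = 400.413
x_1 = 8.4655 - 0.2*400.413 = -71.6171


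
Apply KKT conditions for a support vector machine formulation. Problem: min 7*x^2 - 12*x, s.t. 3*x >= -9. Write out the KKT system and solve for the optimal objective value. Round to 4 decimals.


Step 1: Try lambda = 0 (constraint inactive).
Stationarity: 2*7*x - 12 = 0
x* = 12/(2*7) = 6/7 = 0.8571 (rounded; the exact value 6/7 is used below)
Check constraint: 3*0.8571 = 2.5713 >= -9 -- satisfied.
Step 2: Compute optimal value.
f(x*) = 7*(6/7)^2 - 12*(6/7) = -5.1429


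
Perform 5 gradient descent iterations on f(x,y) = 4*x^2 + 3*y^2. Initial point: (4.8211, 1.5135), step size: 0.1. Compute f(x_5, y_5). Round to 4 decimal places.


Gradient descent on f(x,y) = 4*x^2 + 3*y^2.
Starting point: (4.8211, 1.5135), alpha = 0.1
Step 1: grad_x = 2*4*4.8211 = 38.5688, grad_y = 2*3*1.5135 = 9.081
  x_1 = 4.8211 - 0.1*38.5688 = 0.9642
  y_1 = 1.5135 - 0.1*9.081 = 0.6054
Step 2: grad_x = 2*4*0.9642 = 7.7138, grad_y = 2*3*0.6054 = 3.6324
  x_2 = 0.9642 - 0.1*7.7138 = 0.1928
  y_2 = 0.6054 - 0.1*3.6324 = 0.2422
Step 3: grad_x = 2*4*0.1928 = 1.5428, grad_y = 2*3*0.2422 = 1.453
  x_3 = 0.1928 - 0.1*1.5428 = 0.0386
  y_3 = 0.2422 - 0.1*1.453 = 0.0969
Step 4: grad_x = 2*4*0.0386 = 0.3086, grad_y = 2*3*0.0969 = 0.5812
  x_4 = 0.0386 - 0.1*0.3086 = 0.0077
  y_4 = 0.0969 - 0.1*0.5812 = 0.0387
Step 5: grad_x = 2*4*0.0077 = 0.0617, grad_y = 2*3*0.0387 = 0.2325
  x_5 = 0.0077 - 0.1*0.0617 = 0.0015
  y_5 = 0.0387 - 0.1*0.2325 = 0.0155
f(0.0015, 0.0155) = 4*0.0015^2 + 3*0.0155^2 = 0.0007


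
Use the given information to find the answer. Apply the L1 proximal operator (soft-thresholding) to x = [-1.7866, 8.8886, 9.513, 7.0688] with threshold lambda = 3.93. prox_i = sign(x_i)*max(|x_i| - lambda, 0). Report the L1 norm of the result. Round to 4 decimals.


Soft-thresholding with lambda = 3.93:
prox(-1.7866) = sign(-1.7866)*max(|-1.7866| - 3.93, 0) = 0.0
prox(8.8886) = sign(8.8886)*max(|8.8886| - 3.93, 0) = 4.9586
prox(9.513) = sign(9.513)*max(|9.513| - 3.93, 0) = 5.583
prox(7.0688) = sign(7.0688)*max(|7.0688| - 3.93, 0) = 3.1388
prox(x) = [0.0, 4.9586, 5.583, 3.1388]
||prox(x)||_1 = 0.0 + 4.9586 + 5.583 + 3.1388 = 13.6804


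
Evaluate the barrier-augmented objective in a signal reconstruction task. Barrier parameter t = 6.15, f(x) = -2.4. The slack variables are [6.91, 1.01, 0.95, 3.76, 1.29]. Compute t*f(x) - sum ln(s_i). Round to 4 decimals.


Step 1: Compute log-barrier.
ln values: [1.933, 0.01, -0.0513, 1.3244, 0.2546]
phi = -(1.933 + 0.01 - 0.0513 + 1.3244 + 0.2546) = -3.4707
Step 2: Compute augmented objective.
t*f(x) = 6.15*-2.4 = -14.76
Total = -14.76 - 3.4707 = -18.2307


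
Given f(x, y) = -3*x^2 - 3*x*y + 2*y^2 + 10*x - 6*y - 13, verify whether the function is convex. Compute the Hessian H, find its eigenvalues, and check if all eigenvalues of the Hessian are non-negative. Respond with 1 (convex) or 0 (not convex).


The Hessian of f(x,y) = -3*x^2 - 3*x*y + 2*y^2 + 10*x - 6*y - 13 is:
H = [[-6, -3], [-3, 4]]
Trace = -6 + 4 = -2
Determinant = -6*4 - (-3)^2 = -33
Discriminant = (-2)^2 - 4*-33 = 136.0
Eigenvalues: lambda_1 = -6.831, lambda_2 = 4.831
The function is not convex.

0


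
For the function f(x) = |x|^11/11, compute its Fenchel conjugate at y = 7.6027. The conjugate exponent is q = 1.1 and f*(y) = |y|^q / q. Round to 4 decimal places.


The conjugate exponent q satisfies 1/p + 1/q = 1.
p = 11, so q = 11/(11 - 1) = 1.1
|y|^q = 7.6027^1.1 = 9.3125
f*(7.6027) = 9.3125 / 1.1 = 8.4659


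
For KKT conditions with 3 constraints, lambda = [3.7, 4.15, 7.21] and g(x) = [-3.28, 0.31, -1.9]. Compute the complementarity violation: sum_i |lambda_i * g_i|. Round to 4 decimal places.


KKT complementary slackness check:
lambda_1 * g_1 = 3.7 * -3.28 = -12.136
lambda_2 * g_2 = 4.15 * 0.31 = 1.2865
lambda_3 * g_3 = 7.21 * -1.9 = -13.699
Total violation = 12.136 + 1.2865 + 13.699 = 27.1215


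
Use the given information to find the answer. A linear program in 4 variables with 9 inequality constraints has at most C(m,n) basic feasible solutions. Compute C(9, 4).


Each vertex corresponds to some choice of n active constraints out of m, so the number of vertices is at most C(m, n) = m! / (n!(m-n)!).
m = 9, n = 4
Numerator: 9 * 8 * 7 * 6
Denominator: 4! = 24
C(9, 4) = 126


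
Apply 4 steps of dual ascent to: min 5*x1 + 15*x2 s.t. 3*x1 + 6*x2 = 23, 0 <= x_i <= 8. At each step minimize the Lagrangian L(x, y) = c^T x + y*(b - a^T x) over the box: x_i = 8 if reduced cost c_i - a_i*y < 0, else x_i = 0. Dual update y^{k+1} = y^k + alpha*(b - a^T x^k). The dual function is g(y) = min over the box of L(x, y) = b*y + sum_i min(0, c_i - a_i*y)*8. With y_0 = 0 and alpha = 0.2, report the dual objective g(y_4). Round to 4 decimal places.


Dual ascent for LP: min 5*x1 + 15*x2, 3*x1 + 6*x2 = 23, 0 <= x_i <= 8
Step 1: y^k = 0.0, reduced costs: (5.0, 15.0)
  x^k = (0.0, 0.0), subgradient = b - a^T x = 23.0
  y^{k+1} = 0.0 + 0.2*23.0 = 4.6
Step 2: y^k = 4.6, reduced costs: (-8.8, -12.6)
  x^k = (8.0, 8.0), subgradient = b - a^T x = -49.0
  y^{k+1} = 4.6 + 0.2*-49.0 = -5.2
Step 3: y^k = -5.2, reduced costs: (20.6, 46.2)
  x^k = (0.0, 0.0), subgradient = b - a^T x = 23.0
  y^{k+1} = -5.2 + 0.2*23.0 = -0.6
Step 4: y^k = -0.6, reduced costs: (6.8, 18.6)
  x^k = (0.0, 0.0), subgradient = b - a^T x = 23.0
  y^{k+1} = -0.6 + 0.2*23.0 = 4.0
Dual objective at y_4 = 4.0: reduced costs (-7.0, -9.0), box minimizer x = (8.0, 8.0)
g(y_4) = b*y + (c1 - a1*y)*x1 + (c2 - a2*y)*x2 = 23*4.0 + (-7.0)*8.0 + (-9.0)*8.0 = 92.0 - 56.0 - 72.0 = -36.0


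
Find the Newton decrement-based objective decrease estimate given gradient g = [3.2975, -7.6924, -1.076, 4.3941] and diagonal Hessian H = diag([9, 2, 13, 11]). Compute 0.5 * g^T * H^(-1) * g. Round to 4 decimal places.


Step 1: H is diagonal, so H^(-1) * g = [0.3664, -3.8462, -0.0828, 0.3995].
Step 2: g^T H^(-1) g = sum_i g_i^2 / H_ii
  = (3.2975)^2/9 + (-7.6924)^2/2 + (-1.076)^2/13 + (4.3941)^2/11
  = 1.2082 + 29.5865 + 0.0891 + 1.7553 = 32.639
Step 3: Objective decrease = 0.5 * g^T H^(-1) g = 16.3195


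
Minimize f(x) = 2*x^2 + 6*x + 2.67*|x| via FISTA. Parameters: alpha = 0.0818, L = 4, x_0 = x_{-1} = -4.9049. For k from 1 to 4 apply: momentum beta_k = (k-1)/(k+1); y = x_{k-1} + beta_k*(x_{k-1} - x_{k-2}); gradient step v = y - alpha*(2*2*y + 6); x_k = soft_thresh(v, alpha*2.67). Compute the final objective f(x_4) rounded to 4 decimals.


FISTA on f(x) = 2*x^2 + 6*x + 2.67*|x|
L = 4, alpha = 0.0818
Iteration 1: beta = 0.0, y = -4.9049 + 0.0*(-4.9049 + 4.9049) = -4.9049
  grad(y) = -13.6196, v = y - alpha*grad = -3.7908
  prox(v) = soft_thresh(-3.7908, 0.2184) = -3.5724
Iteration 2: beta = 0.3333, y = -3.5724 + 0.3333*(-3.5724 + 4.9049) = -3.1282
  grad(y) = -6.513, v = y - alpha*grad = -2.5955
  prox(v) = soft_thresh(-2.5955, 0.2184) = -2.3771
Iteration 3: beta = 0.5, y = -2.3771 + 0.5*(-2.3771 + 3.5724) = -1.7794
  grad(y) = -1.1177, v = y - alpha*grad = -1.688
  prox(v) = soft_thresh(-1.688, 0.2184) = -1.4696
Iteration 4: beta = 0.6, y = -1.4696 + 0.6*(-1.4696 + 2.3771) = -0.9251
  grad(y) = 2.2997, v = y - alpha*grad = -1.1132
  prox(v) = soft_thresh(-1.1132, 0.2184) = -0.8948
f(x_4) = 2*(-0.8948)^2 + 6*(-0.8948) + 2.67*|-0.8948| = -1.3784


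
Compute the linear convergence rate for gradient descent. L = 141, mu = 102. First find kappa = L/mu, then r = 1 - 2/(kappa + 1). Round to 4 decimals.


Step 1: Compute the condition number.
kappa = L/mu = 141/102 = 1.3824
Step 2: Compute the convergence rate.
r = 1 - 2/(kappa + 1) = 1 - 2*mu/(L + mu) = (L - mu)/(L + mu) = 39/243 = 0.1605


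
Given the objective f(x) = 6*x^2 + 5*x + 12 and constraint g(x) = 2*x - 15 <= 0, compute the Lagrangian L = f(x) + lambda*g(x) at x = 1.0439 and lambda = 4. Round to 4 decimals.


Step 1: Evaluate f(x).
f(1.0439) = 6*1.0439^2 + 5*1.0439 + 12 = 23.7579
Step 2: Evaluate g(x).
g(1.0439) = 2*1.0439 - 15 = -12.9122
Step 3: Compute Lagrangian.
L = 23.7579 + 4*-12.9122 = -27.8909


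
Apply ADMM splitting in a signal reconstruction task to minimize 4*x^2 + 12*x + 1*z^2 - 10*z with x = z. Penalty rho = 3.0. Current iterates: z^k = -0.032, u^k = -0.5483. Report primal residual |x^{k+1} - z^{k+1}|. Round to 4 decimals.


ADMM iteration with rho = 3.0, z^k = -0.032, u^k = -0.5483
Step 1: x-update.
Minimize 4*x^2 + 12*x + (3.0/2)*(x + 0.032 - 0.5483)^2
FOC: (2*4 + 3.0)*x = -12 + 3.0*(-0.032 + 0.5483)
x^{k+1} = -0.9501
Step 2: z-update.
Minimize 1*z^2 - 10*z + (3.0/2)*(-0.9501 - z - 0.5483)^2
FOC: (2*1 + 3.0)*z = 10 + 3.0*(-0.9501 - 0.5483)
z^{k+1} = 1.101
Step 3: u-update.
u^{k+1} = -0.5483 - 0.9501 - 1.101 = -2.5994
Step 4: Primal residual = |-0.9501 - 1.101| = 2.0511


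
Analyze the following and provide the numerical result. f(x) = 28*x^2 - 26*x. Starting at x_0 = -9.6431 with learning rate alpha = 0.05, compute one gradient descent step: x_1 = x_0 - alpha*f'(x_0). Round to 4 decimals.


We compute the gradient at x_0 and apply the update.
f'(x) = 56*x - 26
f'(-9.6431) = 56*-9.6431 - 26 = -566.0136
x_1 = -9.6431 - 0.05*-566.0136 = 18.6576


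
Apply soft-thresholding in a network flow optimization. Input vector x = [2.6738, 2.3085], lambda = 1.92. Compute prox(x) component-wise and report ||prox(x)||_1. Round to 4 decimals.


Soft-thresholding with lambda = 1.92:
prox(2.6738) = sign(2.6738)*max(|2.6738| - 1.92, 0) = 0.7538
prox(2.3085) = sign(2.3085)*max(|2.3085| - 1.92, 0) = 0.3885
prox(x) = [0.7538, 0.3885]
||prox(x)||_1 = 0.7538 + 0.3885 = 1.1423


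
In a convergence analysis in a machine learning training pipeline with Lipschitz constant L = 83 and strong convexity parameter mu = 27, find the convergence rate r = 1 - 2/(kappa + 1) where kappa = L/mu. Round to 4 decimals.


Step 1: Compute the condition number.
kappa = L/mu = 83/27 = 3.0741
Step 2: Compute the convergence rate.
r = 1 - 2/(kappa + 1) = 1 - 2*mu/(L + mu) = (L - mu)/(L + mu) = 56/110 = 0.5091


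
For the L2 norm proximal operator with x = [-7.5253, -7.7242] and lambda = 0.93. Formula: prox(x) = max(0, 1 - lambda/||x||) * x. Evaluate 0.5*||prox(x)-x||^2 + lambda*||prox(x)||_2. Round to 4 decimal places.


Step 1: Compute ||x||.
||x|| = 10.7839
Step 2: Compute scaling factor.
scale = max(0, 1 - 0.93/10.7839) = 0.9138
Step 3: prox(x) = [-6.8763, -7.0581]
||prox(x)|| = 9.8539
Step 4: Proximal objective.
0.5*||prox-x||^2 = 0.4325
lambda*||prox|| = 9.1641
Total = 9.5966


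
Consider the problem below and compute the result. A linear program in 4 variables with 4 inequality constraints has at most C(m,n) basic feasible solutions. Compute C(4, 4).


Each vertex corresponds to some choice of n active constraints out of m, so the number of vertices is at most C(m, n) = m! / (n!(m-n)!).
m = 4, n = 4
Numerator: 4 * 3 * 2 * 1
Denominator: 4! = 24
C(4, 4) = 1


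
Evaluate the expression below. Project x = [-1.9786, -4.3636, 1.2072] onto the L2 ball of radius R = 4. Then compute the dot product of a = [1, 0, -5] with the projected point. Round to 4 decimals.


Step 1: Compute ||x|| (intermediates to 6 decimals).
||x|| = sqrt((-1.9786)^2 + (-4.3636)^2 + 1.2072^2) = 4.940971
Step 2: Project.
Since ||x|| > R, scale = R/||x|| = 4/4.940971 = 0.809557, proj(x) = scale * x
proj(x) = [-1.601789, -3.532583, 0.977297]
Step 3: Dot product.
a^T * proj(x) = 1*(-1.601789) + 0*(-3.532583) - 5*0.977297 = -6.4883


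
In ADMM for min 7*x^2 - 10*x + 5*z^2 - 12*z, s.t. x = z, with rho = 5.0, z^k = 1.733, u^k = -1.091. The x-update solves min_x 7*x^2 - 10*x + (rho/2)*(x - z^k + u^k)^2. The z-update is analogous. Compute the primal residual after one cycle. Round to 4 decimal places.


ADMM iteration with rho = 5.0, z^k = 1.733, u^k = -1.091
Step 1: x-update.
Minimize 7*x^2 - 10*x + (5.0/2)*(x - 1.733 - 1.091)^2
FOC: (2*7 + 5.0)*x = 10 + 5.0*(1.733 + 1.091)
x^{k+1} = 1.2695
Step 2: z-update.
Minimize 5*z^2 - 12*z + (5.0/2)*(1.2695 - z - 1.091)^2
FOC: (2*5 + 5.0)*z = 12 + 5.0*(1.2695 - 1.091)
z^{k+1} = 0.8595
Step 3: u-update.
u^{k+1} = -1.091 + 1.2695 - 0.8595 = -0.681
Step 4: Primal residual = |1.2695 - 0.8595| = 0.41


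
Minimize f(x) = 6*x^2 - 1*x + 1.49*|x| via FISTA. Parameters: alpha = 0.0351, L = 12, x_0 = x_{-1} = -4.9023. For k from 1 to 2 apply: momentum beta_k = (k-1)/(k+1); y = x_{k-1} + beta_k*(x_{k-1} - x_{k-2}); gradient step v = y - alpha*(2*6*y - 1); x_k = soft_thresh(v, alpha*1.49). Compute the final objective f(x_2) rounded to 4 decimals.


FISTA on f(x) = 6*x^2 - 1*x + 1.49*|x|
L = 12, alpha = 0.0351
Iteration 1: beta = 0.0, y = -4.9023 + 0.0*(-4.9023 + 4.9023) = -4.9023
  grad(y) = -59.8276, v = y - alpha*grad = -2.8024
  prox(v) = soft_thresh(-2.8024, 0.0523) = -2.7501
Iteration 2: beta = 0.3333, y = -2.7501 + 0.3333*(-2.7501 + 4.9023) = -2.0326
  grad(y) = -25.3916, v = y - alpha*grad = -1.1414
  prox(v) = soft_thresh(-1.1414, 0.0523) = -1.0891
f(x_2) = 6*(-1.0891)^2 - 1*(-1.0891) + 1.49*|-1.0891| = 9.8286
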